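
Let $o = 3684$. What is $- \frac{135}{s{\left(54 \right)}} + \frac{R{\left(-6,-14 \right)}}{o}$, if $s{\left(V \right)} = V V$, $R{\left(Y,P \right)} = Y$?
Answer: $- \frac{1589}{33156} \approx -0.047925$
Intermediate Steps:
$s{\left(V \right)} = V^{2}$
$- \frac{135}{s{\left(54 \right)}} + \frac{R{\left(-6,-14 \right)}}{o} = - \frac{135}{54^{2}} - \frac{6}{3684} = - \frac{135}{2916} - \frac{1}{614} = \left(-135\right) \frac{1}{2916} - \frac{1}{614} = - \frac{5}{108} - \frac{1}{614} = - \frac{1589}{33156}$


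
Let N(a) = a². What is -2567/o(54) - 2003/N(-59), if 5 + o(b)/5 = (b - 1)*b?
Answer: -37548582/49726085 ≈ -0.75511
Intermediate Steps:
o(b) = -25 + 5*b*(-1 + b) (o(b) = -25 + 5*((b - 1)*b) = -25 + 5*((-1 + b)*b) = -25 + 5*(b*(-1 + b)) = -25 + 5*b*(-1 + b))
-2567/o(54) - 2003/N(-59) = -2567/(-25 - 5*54 + 5*54²) - 2003/((-59)²) = -2567/(-25 - 270 + 5*2916) - 2003/3481 = -2567/(-25 - 270 + 14580) - 2003*1/3481 = -2567/14285 - 2003/3481 = -37548582/49726085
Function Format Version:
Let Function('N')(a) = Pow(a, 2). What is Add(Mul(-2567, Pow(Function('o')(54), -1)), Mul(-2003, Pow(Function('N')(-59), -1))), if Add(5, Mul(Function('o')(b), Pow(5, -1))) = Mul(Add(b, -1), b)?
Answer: Rational(-37548582, 49726085) ≈ -0.75511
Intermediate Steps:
Function('o')(b) = Add(-25, Mul(5, b, Add(-1, b))) (Function('o')(b) = Add(-25, Mul(5, Mul(Add(b, -1), b))) = Add(-25, Mul(5, Mul(Add(-1, b), b))) = Add(-25, Mul(5, Mul(b, Add(-1, b)))) = Add(-25, Mul(5, b, Add(-1, b))))
Add(Mul(-2567, Pow(Function('o')(54), -1)), Mul(-2003, Pow(Function('N')(-59), -1))) = Add(Mul(-2567, Pow(Add(-25, Mul(-5, 54), Mul(5, Pow(54, 2))), -1)), Mul(-2003, Pow(Pow(-59, 2), -1))) = Add(Mul(-2567, Pow(Add(-25, -270, Mul(5, 2916)), -1)), Mul(-2003, Pow(3481, -1))) = Add(Mul(-2567, Pow(Add(-25, -270, 14580), -1)), Mul(-2003, Rational(1, 3481))) = Add(Mul(-2567, Pow(14285, -1)), Rational(-2003, 3481)) = Add(Mul(-2567, Rational(1, 14285)), Rational(-2003, 3481)) = Add(Rational(-2567, 14285), Rational(-2003, 3481)) = Rational(-37548582, 49726085)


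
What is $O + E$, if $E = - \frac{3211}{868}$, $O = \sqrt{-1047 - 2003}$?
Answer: $- \frac{3211}{868} + 5 i \sqrt{122} \approx -3.6993 + 55.227 i$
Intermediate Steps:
$O = 5 i \sqrt{122}$ ($O = \sqrt{-3050} = 5 i \sqrt{122} \approx 55.227 i$)
$E = - \frac{3211}{868}$ ($E = \left(-3211\right) \frac{1}{868} = - \frac{3211}{868} \approx -3.6993$)
$O + E = 5 i \sqrt{122} - \frac{3211}{868} = - \frac{3211}{868} + 5 i \sqrt{122}$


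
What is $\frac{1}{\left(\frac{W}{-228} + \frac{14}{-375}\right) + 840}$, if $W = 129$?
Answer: $\frac{28500}{23922811} \approx 0.0011913$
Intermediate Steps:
$\frac{1}{\left(\frac{W}{-228} + \frac{14}{-375}\right) + 840} = \frac{1}{\left(\frac{129}{-228} + \frac{14}{-375}\right) + 840} = \frac{1}{\left(129 \left(- \frac{1}{228}\right) + 14 \left(- \frac{1}{375}\right)\right) + 840} = \frac{1}{\left(- \frac{43}{76} - \frac{14}{375}\right) + 840} = \frac{1}{- \frac{17189}{28500} + 840} = \frac{1}{\frac{23922811}{28500}} = \frac{28500}{23922811}$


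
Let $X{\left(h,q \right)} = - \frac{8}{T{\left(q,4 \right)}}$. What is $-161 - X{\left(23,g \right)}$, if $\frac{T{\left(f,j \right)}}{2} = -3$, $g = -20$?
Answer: $- \frac{487}{3} \approx -162.33$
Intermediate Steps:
$T{\left(f,j \right)} = -6$ ($T{\left(f,j \right)} = 2 \left(-3\right) = -6$)
$X{\left(h,q \right)} = \frac{4}{3}$ ($X{\left(h,q \right)} = - \frac{8}{-6} = \left(-8\right) \left(- \frac{1}{6}\right) = \frac{4}{3}$)
$-161 - X{\left(23,g \right)} = -161 - \frac{4}{3} = - \frac{487}{3}$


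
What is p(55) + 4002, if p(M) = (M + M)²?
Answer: 16102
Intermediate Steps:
p(M) = 4*M² (p(M) = (2*M)² = 4*M²)
p(55) + 4002 = 4*55² + 4002 = 4*3025 + 4002 = 12100 + 4002 = 16102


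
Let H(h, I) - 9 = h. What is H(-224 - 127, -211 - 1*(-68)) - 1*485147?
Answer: -485489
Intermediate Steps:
H(h, I) = 9 + h
H(-224 - 127, -211 - 1*(-68)) - 1*485147 = (9 + (-224 - 127)) - 1*485147 = (9 - 351) - 485147 = -342 - 485147 = -485489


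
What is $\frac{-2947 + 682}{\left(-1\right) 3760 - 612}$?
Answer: $\frac{2265}{4372} \approx 0.51807$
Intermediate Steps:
$\frac{-2947 + 682}{\left(-1\right) 3760 - 612} = - \frac{2265}{-3760 - 612} = - \frac{2265}{-4372} = \left(-2265\right) \left(- \frac{1}{4372}\right) = \frac{2265}{4372}$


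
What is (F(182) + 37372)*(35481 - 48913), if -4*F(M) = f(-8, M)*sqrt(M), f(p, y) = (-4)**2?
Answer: -501980704 + 53728*sqrt(182) ≈ -5.0126e+8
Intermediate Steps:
f(p, y) = 16
F(M) = -4*sqrt(M)
(F(182) + 37372)*(35481 - 48913) = (-4*sqrt(182) + 37372)*(35481 - 48913) = (37372 - 4*sqrt(182))*(-13432) = -501980704 + 53728*sqrt(182)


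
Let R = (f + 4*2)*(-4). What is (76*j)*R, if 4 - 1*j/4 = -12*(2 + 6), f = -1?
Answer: -851200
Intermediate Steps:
R = -28 (R = (-1 + 4*2)*(-4) = (-1 + 8)*(-4) = 7*(-4) = -28)
j = 400 (j = 16 - (-48)*(2 + 6) = 16 - (-48)*8 = 16 - 4*(-96) = 16 + 384 = 400)
(76*j)*R = (76*400)*(-28) = 30400*(-28) = -851200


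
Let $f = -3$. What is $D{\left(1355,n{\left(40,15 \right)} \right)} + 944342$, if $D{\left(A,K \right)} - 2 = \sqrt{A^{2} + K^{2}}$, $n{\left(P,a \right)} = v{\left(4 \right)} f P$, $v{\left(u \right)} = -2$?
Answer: $944344 + 5 \sqrt{75745} \approx 9.4572 \cdot 10^{5}$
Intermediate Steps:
$n{\left(P,a \right)} = 6 P$ ($n{\left(P,a \right)} = \left(-2\right) \left(-3\right) P = 6 P$)
$D{\left(A,K \right)} = 2 + \sqrt{A^{2} + K^{2}}$
$D{\left(1355,n{\left(40,15 \right)} \right)} + 944342 = \left(2 + \sqrt{1355^{2} + \left(6 \cdot 40\right)^{2}}\right) + 944342 = \left(2 + \sqrt{1836025 + 240^{2}}\right) + 944342 = \left(2 + \sqrt{1836025 + 57600}\right) + 944342 = \left(2 + \sqrt{1893625}\right) + 944342 = \left(2 + 5 \sqrt{75745}\right) + 944342 = 944344 + 5 \sqrt{75745}$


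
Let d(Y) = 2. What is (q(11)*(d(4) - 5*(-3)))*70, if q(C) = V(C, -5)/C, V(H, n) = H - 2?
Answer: 10710/11 ≈ 973.64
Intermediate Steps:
V(H, n) = -2 + H
q(C) = (-2 + C)/C
(q(11)*(d(4) - 5*(-3)))*70 = (((-2 + 11)/11)*(2 - 5*(-3)))*70 = (((1/11)*9)*(2 + 15))*70 = ((9/11)*17)*70 = (153/11)*70 = 10710/11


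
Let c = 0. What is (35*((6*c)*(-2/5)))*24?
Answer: 0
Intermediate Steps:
(35*((6*c)*(-2/5)))*24 = (35*((6*0)*(-2/5)))*24 = (35*(0*(-2*⅕)))*24 = (35*(0*(-⅖)))*24 = (35*0)*24 = 0*24 = 0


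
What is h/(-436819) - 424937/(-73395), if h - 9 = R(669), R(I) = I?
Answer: 185570793593/32060330505 ≈ 5.7882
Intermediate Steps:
h = 678 (h = 9 + 669 = 678)
h/(-436819) - 424937/(-73395) = 678/(-436819) - 424937/(-73395) = 678*(-1/436819) - 424937*(-1/73395) = -678/436819 + 424937/73395 = 185570793593/32060330505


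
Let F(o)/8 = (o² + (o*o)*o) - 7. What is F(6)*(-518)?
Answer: -1015280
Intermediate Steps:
F(o) = -56 + 8*o² + 8*o³ (F(o) = 8*((o² + (o*o)*o) - 7) = 8*((o² + o²*o) - 7) = 8*((o² + o³) - 7) = 8*(-7 + o² + o³) = -56 + 8*o² + 8*o³)
F(6)*(-518) = (-56 + 8*6² + 8*6³)*(-518) = (-56 + 8*36 + 8*216)*(-518) = (-56 + 288 + 1728)*(-518) = 1960*(-518) = -1015280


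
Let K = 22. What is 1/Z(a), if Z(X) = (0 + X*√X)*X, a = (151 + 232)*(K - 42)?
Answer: -I*√1915/224727548000 ≈ -1.9473e-10*I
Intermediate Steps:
a = -7660 (a = (151 + 232)*(22 - 42) = 383*(-20) = -7660)
Z(X) = X^(5/2) (Z(X) = (0 + X^(3/2))*X = X^(3/2)*X = X^(5/2))
1/Z(a) = 1/((-7660)^(5/2)) = 1/(117351200*I*√1915) = -I*√1915/224727548000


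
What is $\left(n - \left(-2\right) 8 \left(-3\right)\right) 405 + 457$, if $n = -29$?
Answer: $-30728$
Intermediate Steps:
$\left(n - \left(-2\right) 8 \left(-3\right)\right) 405 + 457 = \left(-29 - \left(-2\right) 8 \left(-3\right)\right) 405 + 457 = \left(-29 - \left(-16\right) \left(-3\right)\right) 405 + 457 = \left(-29 - 48\right) 405 + 457 = \left(-77\right) 405 + 457 = -31185 + 457 = -30728$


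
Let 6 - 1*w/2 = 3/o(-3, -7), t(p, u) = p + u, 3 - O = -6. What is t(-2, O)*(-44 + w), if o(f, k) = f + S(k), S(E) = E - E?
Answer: -210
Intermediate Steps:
O = 9 (O = 3 - 1*(-6) = 3 + 6 = 9)
S(E) = 0
o(f, k) = f (o(f, k) = f + 0 = f)
w = 14 (w = 12 - 6/(-3) = 12 - 6*(-1)/3 = 12 - 2*(-1) = 12 + 2 = 14)
t(-2, O)*(-44 + w) = (-2 + 9)*(-44 + 14) = 7*(-30) = -210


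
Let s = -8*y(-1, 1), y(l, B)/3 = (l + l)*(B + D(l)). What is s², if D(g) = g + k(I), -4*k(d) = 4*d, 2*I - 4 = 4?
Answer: 36864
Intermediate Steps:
I = 4 (I = 2 + (½)*4 = 2 + 2 = 4)
k(d) = -d
D(g) = -4 + g (D(g) = g - 1*4 = g - 4 = -4 + g)
y(l, B) = 6*l*(-4 + B + l) (y(l, B) = 3*((l + l)*(B + (-4 + l))) = 3*((2*l)*(-4 + B + l)) = 3*(2*l*(-4 + B + l)) = 6*l*(-4 + B + l))
s = -192 (s = -48*(-1)*(-4 + 1 - 1) = -48*(-1)*(-4) = -8*24 = -192)
s² = (-192)² = 36864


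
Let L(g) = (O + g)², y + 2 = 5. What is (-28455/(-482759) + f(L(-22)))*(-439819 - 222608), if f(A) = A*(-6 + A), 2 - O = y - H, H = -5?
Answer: -195058152421477821/482759 ≈ -4.0405e+11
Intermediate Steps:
y = 3 (y = -2 + 5 = 3)
O = -6 (O = 2 - (3 - 1*(-5)) = 2 - (3 + 5) = 2 - 1*8 = 2 - 8 = -6)
L(g) = (-6 + g)²
(-28455/(-482759) + f(L(-22)))*(-439819 - 222608) = (-28455/(-482759) + (-6 - 22)²*(-6 + (-6 - 22)²))*(-439819 - 222608) = (-28455*(-1/482759) + (-28)²*(-6 + (-28)²))*(-662427) = (28455/482759 + 784*(-6 + 784))*(-662427) = (28455/482759 + 784*778)*(-662427) = (28455/482759 + 609952)*(-662427) = (294459846023/482759)*(-662427) = -195058152421477821/482759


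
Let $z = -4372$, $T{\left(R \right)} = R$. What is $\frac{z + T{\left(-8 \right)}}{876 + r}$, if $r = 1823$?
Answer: $- \frac{4380}{2699} \approx -1.6228$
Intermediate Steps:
$\frac{z + T{\left(-8 \right)}}{876 + r} = \frac{-4372 - 8}{876 + 1823} = - \frac{4380}{2699}$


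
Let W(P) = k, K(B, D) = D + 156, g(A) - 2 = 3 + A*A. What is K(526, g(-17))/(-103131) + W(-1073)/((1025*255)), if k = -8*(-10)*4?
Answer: -1880374/599019225 ≈ -0.0031391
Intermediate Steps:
g(A) = 5 + A² (g(A) = 2 + (3 + A*A) = 2 + (3 + A²) = 5 + A²)
K(B, D) = 156 + D
k = 320 (k = 80*4 = 320)
W(P) = 320
K(526, g(-17))/(-103131) + W(-1073)/((1025*255)) = (156 + (5 + (-17)²))/(-103131) + 320/((1025*255)) = (156 + (5 + 289))*(-1/103131) + 320/261375 = (156 + 294)*(-1/103131) + 320*(1/261375) = 450*(-1/103131) + 64/52275 = -50/11459 + 64/52275 = -1880374/599019225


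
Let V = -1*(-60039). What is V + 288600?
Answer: 348639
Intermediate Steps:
V = 60039
V + 288600 = 60039 + 288600 = 348639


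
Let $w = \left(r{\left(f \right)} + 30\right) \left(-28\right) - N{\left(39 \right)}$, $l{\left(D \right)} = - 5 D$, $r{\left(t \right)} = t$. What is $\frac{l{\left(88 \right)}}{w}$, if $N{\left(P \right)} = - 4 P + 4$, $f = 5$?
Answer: $\frac{110}{207} \approx 0.5314$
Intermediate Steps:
$N{\left(P \right)} = 4 - 4 P$
$w = -828$ ($w = \left(5 + 30\right) \left(-28\right) - \left(4 - 156\right) = 35 \left(-28\right) - \left(4 - 156\right) = -980 - -152 = -980 + 152 = -828$)
$\frac{l{\left(88 \right)}}{w} = \frac{\left(-5\right) 88}{-828} = \left(-440\right) \left(- \frac{1}{828}\right) = \frac{110}{207}$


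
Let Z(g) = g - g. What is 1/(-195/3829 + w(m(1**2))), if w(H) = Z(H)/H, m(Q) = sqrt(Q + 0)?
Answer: -3829/195 ≈ -19.636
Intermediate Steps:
m(Q) = sqrt(Q)
Z(g) = 0
w(H) = 0 (w(H) = 0/H = 0)
1/(-195/3829 + w(m(1**2))) = 1/(-195/3829 + 0) = 1/(-195/3829) = -3829/195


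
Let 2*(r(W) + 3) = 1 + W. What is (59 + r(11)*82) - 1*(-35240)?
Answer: 35545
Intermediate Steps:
r(W) = -5/2 + W/2 (r(W) = -3 + (1 + W)/2 = -3 + (½ + W/2) = -5/2 + W/2)
(59 + r(11)*82) - 1*(-35240) = (59 + (-5/2 + (½)*11)*82) - 1*(-35240) = (59 + (-5/2 + 11/2)*82) + 35240 = (59 + 3*82) + 35240 = (59 + 246) + 35240 = 305 + 35240 = 35545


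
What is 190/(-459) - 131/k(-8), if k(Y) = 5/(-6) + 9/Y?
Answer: 1434166/21573 ≈ 66.480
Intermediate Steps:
k(Y) = -⅚ + 9/Y (k(Y) = 5*(-⅙) + 9/Y = -⅚ + 9/Y)
190/(-459) - 131/k(-8) = 190/(-459) - 131/(-⅚ + 9/(-8)) = 190*(-1/459) - 131/(-⅚ + 9*(-⅛)) = -190/459 - 131/(-⅚ - 9/8) = -190/459 - 131/(-47/24) = -190/459 - 131*(-24/47) = -190/459 + 3144/47 = 1434166/21573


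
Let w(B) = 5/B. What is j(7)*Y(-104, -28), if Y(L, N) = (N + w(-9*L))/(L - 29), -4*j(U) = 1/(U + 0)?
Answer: -26203/3485664 ≈ -0.0075174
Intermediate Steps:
j(U) = -1/(4*U) (j(U) = -1/(4*(U + 0)) = -1/(4*U))
Y(L, N) = (N - 5/(9*L))/(-29 + L) (Y(L, N) = (N + 5/((-9*L)))/(L - 29) = (N + 5*(-1/(9*L)))/(-29 + L) = (N - 5/(9*L))/(-29 + L))
j(7)*Y(-104, -28) = (-1/4/7)*((-5/9 - 104*(-28))/((-104)*(-29 - 104))) = (-1/4*1/7)*(-1/104*(-5/9 + 2912)/(-133)) = -(-1)*(-1)*26203/(2912*133*9) = -1/28*26203/124488 = -26203/3485664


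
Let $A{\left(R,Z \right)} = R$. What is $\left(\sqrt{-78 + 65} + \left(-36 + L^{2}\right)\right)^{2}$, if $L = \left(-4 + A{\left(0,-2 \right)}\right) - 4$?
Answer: $\left(28 + i \sqrt{13}\right)^{2} \approx 771.0 + 201.91 i$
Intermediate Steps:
$L = -8$ ($L = \left(-4 + 0\right) - 4 = -4 - 4 = -8$)
$\left(\sqrt{-78 + 65} + \left(-36 + L^{2}\right)\right)^{2} = \left(\sqrt{-78 + 65} - \left(36 - \left(-8\right)^{2}\right)\right)^{2} = \left(\sqrt{-13} + \left(-36 + 64\right)\right)^{2} = \left(i \sqrt{13} + 28\right)^{2} = \left(28 + i \sqrt{13}\right)^{2}$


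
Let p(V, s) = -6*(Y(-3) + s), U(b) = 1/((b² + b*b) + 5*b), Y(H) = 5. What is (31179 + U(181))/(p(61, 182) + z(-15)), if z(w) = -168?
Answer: -1035563717/42845415 ≈ -24.170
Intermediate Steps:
U(b) = 1/(2*b² + 5*b) (U(b) = 1/((b² + b²) + 5*b) = 1/(2*b² + 5*b))
p(V, s) = -30 - 6*s (p(V, s) = -6*(5 + s) = -30 - 6*s)
(31179 + U(181))/(p(61, 182) + z(-15)) = (31179 + 1/(181*(5 + 2*181)))/((-30 - 6*182) - 168) = (31179 + 1/(181*(5 + 362)))/((-30 - 1092) - 168) = (31179 + (1/181)/367)/(-1122 - 168) = (31179 + (1/181)*(1/367))/(-1290) = (31179 + 1/66427)*(-1/1290) = (2071127434/66427)*(-1/1290) = -1035563717/42845415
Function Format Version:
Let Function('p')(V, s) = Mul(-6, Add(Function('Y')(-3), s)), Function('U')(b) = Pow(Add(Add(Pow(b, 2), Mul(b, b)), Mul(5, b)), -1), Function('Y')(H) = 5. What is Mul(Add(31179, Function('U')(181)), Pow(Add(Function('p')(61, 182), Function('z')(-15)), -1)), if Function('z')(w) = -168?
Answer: Rational(-1035563717, 42845415) ≈ -24.170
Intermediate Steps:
Function('U')(b) = Pow(Add(Mul(2, Pow(b, 2)), Mul(5, b)), -1) (Function('U')(b) = Pow(Add(Add(Pow(b, 2), Pow(b, 2)), Mul(5, b)), -1) = Pow(Add(Mul(2, Pow(b, 2)), Mul(5, b)), -1))
Function('p')(V, s) = Add(-30, Mul(-6, s)) (Function('p')(V, s) = Mul(-6, Add(5, s)) = Add(-30, Mul(-6, s)))
Mul(Add(31179, Function('U')(181)), Pow(Add(Function('p')(61, 182), Function('z')(-15)), -1)) = Mul(Add(31179, Mul(Pow(181, -1), Pow(Add(5, Mul(2, 181)), -1))), Pow(Add(Add(-30, Mul(-6, 182)), -168), -1)) = Mul(Add(31179, Mul(Rational(1, 181), Pow(Add(5, 362), -1))), Pow(Add(Add(-30, -1092), -168), -1)) = Mul(Add(31179, Mul(Rational(1, 181), Pow(367, -1))), Pow(Add(-1122, -168), -1)) = Mul(Add(31179, Mul(Rational(1, 181), Rational(1, 367))), Pow(-1290, -1)) = Mul(Add(31179, Rational(1, 66427)), Rational(-1, 1290)) = Mul(Rational(2071127434, 66427), Rational(-1, 1290)) = Rational(-1035563717, 42845415)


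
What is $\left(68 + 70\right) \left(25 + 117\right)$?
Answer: $19596$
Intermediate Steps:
$\left(68 + 70\right) \left(25 + 117\right) = 138 \cdot 142 = 19596$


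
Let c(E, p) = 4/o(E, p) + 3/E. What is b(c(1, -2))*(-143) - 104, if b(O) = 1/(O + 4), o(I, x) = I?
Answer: -117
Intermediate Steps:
c(E, p) = 7/E (c(E, p) = 4/E + 3/E = 7/E)
b(O) = 1/(4 + O)
b(c(1, -2))*(-143) - 104 = -143/(4 + 7/1) - 104 = -143/(4 + 7*1) - 104 = -143/(4 + 7) - 104 = -143/11 - 104 = (1/11)*(-143) - 104 = -13 - 104 = -117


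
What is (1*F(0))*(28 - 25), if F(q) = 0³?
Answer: 0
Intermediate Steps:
F(q) = 0
(1*F(0))*(28 - 25) = (1*0)*(28 - 25) = 0*3 = 0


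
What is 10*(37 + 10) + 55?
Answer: 525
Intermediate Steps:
10*(37 + 10) + 55 = 10*47 + 55 = 470 + 55 = 525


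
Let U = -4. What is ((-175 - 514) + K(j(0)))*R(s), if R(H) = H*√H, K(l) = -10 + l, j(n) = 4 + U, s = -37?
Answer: 25863*I*√37 ≈ 1.5732e+5*I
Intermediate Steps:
j(n) = 0 (j(n) = 4 - 4 = 0)
R(H) = H^(3/2)
((-175 - 514) + K(j(0)))*R(s) = ((-175 - 514) + (-10 + 0))*(-37)^(3/2) = (-689 - 10)*(-37*I*√37) = -(-25863)*I*√37 = 25863*I*√37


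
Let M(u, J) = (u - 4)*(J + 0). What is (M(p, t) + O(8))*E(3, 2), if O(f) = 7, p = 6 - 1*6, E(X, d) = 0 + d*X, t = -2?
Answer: 90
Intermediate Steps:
E(X, d) = X*d (E(X, d) = 0 + X*d = X*d)
p = 0 (p = 6 - 6 = 0)
M(u, J) = J*(-4 + u) (M(u, J) = (-4 + u)*J = J*(-4 + u))
(M(p, t) + O(8))*E(3, 2) = (-2*(-4 + 0) + 7)*(3*2) = (-2*(-4) + 7)*6 = (8 + 7)*6 = 15*6 = 90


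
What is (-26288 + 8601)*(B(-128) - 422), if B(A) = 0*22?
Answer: 7463914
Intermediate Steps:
B(A) = 0
(-26288 + 8601)*(B(-128) - 422) = (-26288 + 8601)*(0 - 422) = -17687*(-422) = 7463914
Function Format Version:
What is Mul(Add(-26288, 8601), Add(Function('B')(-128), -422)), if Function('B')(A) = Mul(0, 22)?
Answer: 7463914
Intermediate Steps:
Function('B')(A) = 0
Mul(Add(-26288, 8601), Add(Function('B')(-128), -422)) = Mul(Add(-26288, 8601), Add(0, -422)) = Mul(-17687, -422) = 7463914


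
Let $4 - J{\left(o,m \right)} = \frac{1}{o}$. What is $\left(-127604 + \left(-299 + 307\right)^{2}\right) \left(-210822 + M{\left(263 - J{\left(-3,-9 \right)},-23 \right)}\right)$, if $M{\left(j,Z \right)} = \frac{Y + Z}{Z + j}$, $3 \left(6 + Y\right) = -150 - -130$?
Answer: $\frac{2715713975420}{101} \approx 2.6888 \cdot 10^{10}$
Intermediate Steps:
$Y = - \frac{38}{3}$ ($Y = -6 + \frac{-150 - -130}{3} = -6 + \frac{-150 + 130}{3} = -6 + \frac{1}{3} \left(-20\right) = -6 - \frac{20}{3} = - \frac{38}{3} \approx -12.667$)
$J{\left(o,m \right)} = 4 - \frac{1}{o}$
$M{\left(j,Z \right)} = \frac{- \frac{38}{3} + Z}{Z + j}$
$\left(-127604 + \left(-299 + 307\right)^{2}\right) \left(-210822 + M{\left(263 - J{\left(-3,-9 \right)},-23 \right)}\right) = \left(-127604 + \left(-299 + 307\right)^{2}\right) \left(-210822 + \frac{- \frac{38}{3} - 23}{-23 + \left(263 - \left(4 - \frac{1}{-3}\right)\right)}\right) = \left(-127604 + 8^{2}\right) \left(-210822 + \frac{1}{-23 + \left(263 - \left(4 - - \frac{1}{3}\right)\right)} \left(- \frac{107}{3}\right)\right) = \left(-127604 + 64\right) \left(-210822 + \frac{1}{-23 + \left(263 - \left(4 + \frac{1}{3}\right)\right)} \left(- \frac{107}{3}\right)\right) = - 127540 \left(-210822 + \frac{1}{-23 + \left(263 - \frac{13}{3}\right)} \left(- \frac{107}{3}\right)\right) = - 127540 \left(-210822 + \frac{1}{-23 + \frac{776}{3}} \left(- \frac{107}{3}\right)\right) = - 127540 \left(-210822 + \frac{1}{\frac{707}{3}} \left(- \frac{107}{3}\right)\right) = - 127540 \left(-210822 + \frac{3}{707} \left(- \frac{107}{3}\right)\right) = - 127540 \left(-210822 - \frac{107}{707}\right) = \left(-127540\right) \left(- \frac{149051261}{707}\right) = \frac{2715713975420}{101}$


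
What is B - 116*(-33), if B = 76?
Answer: 3904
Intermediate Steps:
B - 116*(-33) = 76 - 116*(-33) = 76 + 3828 = 3904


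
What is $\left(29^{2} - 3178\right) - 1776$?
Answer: $-4113$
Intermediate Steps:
$\left(29^{2} - 3178\right) - 1776 = \left(841 - 3178\right) - 1776 = -2337 - 1776 = -4113$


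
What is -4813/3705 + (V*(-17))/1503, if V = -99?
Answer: -110936/618735 ≈ -0.17929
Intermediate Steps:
-4813/3705 + (V*(-17))/1503 = -4813/3705 - 99*(-17)/1503 = -4813*1/3705 + 1683*(1/1503) = -4813/3705 + 187/167 = -110936/618735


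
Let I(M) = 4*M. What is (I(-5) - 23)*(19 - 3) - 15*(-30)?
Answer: -238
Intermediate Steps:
(I(-5) - 23)*(19 - 3) - 15*(-30) = (4*(-5) - 23)*(19 - 3) - 15*(-30) = (-20 - 23)*16 + 450 = -43*16 + 450 = -688 + 450 = -238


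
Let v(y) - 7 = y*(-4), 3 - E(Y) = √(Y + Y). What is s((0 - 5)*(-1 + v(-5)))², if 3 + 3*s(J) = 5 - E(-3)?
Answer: (-1 + I*√6)²/9 ≈ -0.55556 - 0.54433*I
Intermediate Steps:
E(Y) = 3 - √2*√Y (E(Y) = 3 - √(Y + Y) = 3 - √(2*Y) = 3 - √2*√Y)
v(y) = 7 - 4*y (v(y) = 7 + y*(-4) = 7 - 4*y)
s(J) = -⅓ + I*√6/3 (s(J) = -1 + (5 - (3 - √2*√(-3)))/3 = -1 + (5 - (3 - √2*I*√3))/3 = -1 + (5 - (3 - I*√6))/3 = -1 + (5 + (-3 + I*√6))/3 = -1 + (2 + I*√6)/3 = -1 + (⅔ + I*√6/3) = -⅓ + I*√6/3)
s((0 - 5)*(-1 + v(-5)))² = (-⅓ + I*√6/3)²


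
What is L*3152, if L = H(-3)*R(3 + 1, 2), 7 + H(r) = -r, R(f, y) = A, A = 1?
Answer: -12608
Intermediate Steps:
R(f, y) = 1
H(r) = -7 - r
L = -4 (L = (-7 - 1*(-3))*1 = (-7 + 3)*1 = -4*1 = -4)
L*3152 = -4*3152 = -12608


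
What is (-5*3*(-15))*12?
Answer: 2700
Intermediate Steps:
(-5*3*(-15))*12 = -15*(-15)*12 = 225*12 = 2700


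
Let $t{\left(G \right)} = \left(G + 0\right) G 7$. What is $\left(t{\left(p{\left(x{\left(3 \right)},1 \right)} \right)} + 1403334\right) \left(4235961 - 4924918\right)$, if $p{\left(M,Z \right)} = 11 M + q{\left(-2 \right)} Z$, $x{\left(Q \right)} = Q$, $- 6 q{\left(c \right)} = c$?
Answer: $- \frac{8749758033742}{9} \approx -9.722 \cdot 10^{11}$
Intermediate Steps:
$q{\left(c \right)} = - \frac{c}{6}$
$p{\left(M,Z \right)} = 11 M + \frac{Z}{3}$ ($p{\left(M,Z \right)} = 11 M + \left(- \frac{1}{6}\right) \left(-2\right) Z = 11 M + \frac{Z}{3}$)
$t{\left(G \right)} = 7 G^{2}$ ($t{\left(G \right)} = G G 7 = G^{2} \cdot 7 = 7 G^{2}$)
$\left(t{\left(p{\left(x{\left(3 \right)},1 \right)} \right)} + 1403334\right) \left(4235961 - 4924918\right) = \left(7 \left(11 \cdot 3 + \frac{1}{3} \cdot 1\right)^{2} + 1403334\right) \left(4235961 - 4924918\right) = \left(7 \left(33 + \frac{1}{3}\right)^{2} + 1403334\right) \left(-688957\right) = \left(7 \left(\frac{100}{3}\right)^{2} + 1403334\right) \left(-688957\right) = \left(7 \cdot \frac{10000}{9} + 1403334\right) \left(-688957\right) = \left(\frac{70000}{9} + 1403334\right) \left(-688957\right) = \frac{12700006}{9} \left(-688957\right) = - \frac{8749758033742}{9}$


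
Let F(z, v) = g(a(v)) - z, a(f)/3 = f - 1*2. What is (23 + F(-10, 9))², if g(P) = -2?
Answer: 961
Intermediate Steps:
a(f) = -6 + 3*f (a(f) = 3*(f - 1*2) = 3*(f - 2) = 3*(-2 + f) = -6 + 3*f)
F(z, v) = -2 - z
(23 + F(-10, 9))² = (23 + (-2 - 1*(-10)))² = (23 + (-2 + 10))² = (23 + 8)² = 31² = 961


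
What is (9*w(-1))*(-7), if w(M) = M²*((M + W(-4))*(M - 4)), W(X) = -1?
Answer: -630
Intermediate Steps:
w(M) = M²*(-1 + M)*(-4 + M) (w(M) = M²*((M - 1)*(M - 4)) = M²*((-1 + M)*(-4 + M)) = M²*(-1 + M)*(-4 + M))
(9*w(-1))*(-7) = (9*((-1)²*(4 + (-1)² - 5*(-1))))*(-7) = (9*(1*(4 + 1 + 5)))*(-7) = (9*(1*10))*(-7) = (9*10)*(-7) = 90*(-7) = -630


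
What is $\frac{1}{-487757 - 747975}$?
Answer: $- \frac{1}{1235732} \approx -8.0924 \cdot 10^{-7}$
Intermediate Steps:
$\frac{1}{-487757 - 747975} = \frac{1}{-1235732} = - \frac{1}{1235732}$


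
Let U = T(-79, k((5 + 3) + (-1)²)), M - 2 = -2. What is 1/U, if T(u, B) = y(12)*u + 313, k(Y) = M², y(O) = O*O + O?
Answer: -1/12011 ≈ -8.3257e-5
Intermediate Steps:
M = 0 (M = 2 - 2 = 0)
y(O) = O + O² (y(O) = O² + O = O + O²)
k(Y) = 0 (k(Y) = 0² = 0)
T(u, B) = 313 + 156*u (T(u, B) = (12*(1 + 12))*u + 313 = (12*13)*u + 313 = 156*u + 313 = 313 + 156*u)
U = -12011 (U = 313 + 156*(-79) = 313 - 12324 = -12011)
1/U = 1/(-12011) = -1/12011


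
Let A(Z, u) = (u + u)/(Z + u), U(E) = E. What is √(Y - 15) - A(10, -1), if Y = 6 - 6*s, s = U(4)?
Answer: 2/9 + I*√33 ≈ 0.22222 + 5.7446*I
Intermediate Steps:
s = 4
A(Z, u) = 2*u/(Z + u) (A(Z, u) = (2*u)/(Z + u) = 2*u/(Z + u))
Y = -18 (Y = 6 - 6*4 = 6 - 24 = -18)
√(Y - 15) - A(10, -1) = √(-18 - 15) - 2*(-1)/(10 - 1) = √(-33) - 2*(-1)/9 = I*√33 - 2*(-1)/9 = I*√33 - 1*(-2/9) = I*√33 + 2/9 = 2/9 + I*√33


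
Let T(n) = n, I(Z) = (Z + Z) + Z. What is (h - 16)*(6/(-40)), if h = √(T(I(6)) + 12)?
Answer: 12/5 - 3*√30/20 ≈ 1.5784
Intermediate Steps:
I(Z) = 3*Z (I(Z) = 2*Z + Z = 3*Z)
h = √30 (h = √(3*6 + 12) = √(18 + 12) = √30 ≈ 5.4772)
(h - 16)*(6/(-40)) = (√30 - 16)*(6/(-40)) = (-16 + √30)*(6*(-1/40)) = (-16 + √30)*(-3/20) = 12/5 - 3*√30/20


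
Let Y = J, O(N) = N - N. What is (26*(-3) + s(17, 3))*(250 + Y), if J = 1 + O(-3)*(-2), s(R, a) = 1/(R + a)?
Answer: -391309/20 ≈ -19565.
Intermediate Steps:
O(N) = 0
J = 1 (J = 1 + 0*(-2) = 1 + 0 = 1)
Y = 1
(26*(-3) + s(17, 3))*(250 + Y) = (26*(-3) + 1/(17 + 3))*(250 + 1) = (-78 + 1/20)*251 = -1559/20*251 = -391309/20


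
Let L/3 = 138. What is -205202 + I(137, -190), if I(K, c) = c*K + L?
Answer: -230818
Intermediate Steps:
L = 414 (L = 3*138 = 414)
I(K, c) = 414 + K*c (I(K, c) = c*K + 414 = K*c + 414 = 414 + K*c)
-205202 + I(137, -190) = -205202 + (414 + 137*(-190)) = -205202 + (414 - 26030) = -205202 - 25616 = -230818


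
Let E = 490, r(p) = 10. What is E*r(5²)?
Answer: 4900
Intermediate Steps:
E*r(5²) = 490*10 = 4900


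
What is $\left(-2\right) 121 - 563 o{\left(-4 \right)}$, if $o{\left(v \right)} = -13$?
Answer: $7077$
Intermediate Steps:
$\left(-2\right) 121 - 563 o{\left(-4 \right)} = \left(-2\right) 121 - -7319 = -242 + 7319 = 7077$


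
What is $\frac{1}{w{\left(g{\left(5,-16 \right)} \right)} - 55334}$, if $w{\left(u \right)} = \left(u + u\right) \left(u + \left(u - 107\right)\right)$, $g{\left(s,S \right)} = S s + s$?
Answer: $- \frac{1}{16784} \approx -5.9581 \cdot 10^{-5}$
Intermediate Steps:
$g{\left(s,S \right)} = s + S s$
$w{\left(u \right)} = 2 u \left(-107 + 2 u\right)$ ($w{\left(u \right)} = 2 u \left(u + \left(-107 + u\right)\right) = 2 u \left(-107 + 2 u\right)$)
$\frac{1}{w{\left(g{\left(5,-16 \right)} \right)} - 55334} = \frac{1}{2 \cdot 5 \left(1 - 16\right) \left(-107 + 2 \cdot 5 \left(1 - 16\right)\right) - 55334} = \frac{1}{2 \cdot 5 \left(-15\right) \left(-107 + 2 \cdot 5 \left(-15\right)\right) - 55334} = \frac{1}{2 \left(-75\right) \left(-107 + 2 \left(-75\right)\right) - 55334} = \frac{1}{2 \left(-75\right) \left(-107 - 150\right) - 55334} = \frac{1}{2 \left(-75\right) \left(-257\right) - 55334} = \frac{1}{38550 - 55334} = \frac{1}{-16784} = - \frac{1}{16784}$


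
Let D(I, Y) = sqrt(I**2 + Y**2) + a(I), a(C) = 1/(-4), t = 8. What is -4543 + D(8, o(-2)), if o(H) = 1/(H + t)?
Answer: -18173/4 + sqrt(2305)/6 ≈ -4535.3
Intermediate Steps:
a(C) = -1/4
o(H) = 1/(8 + H) (o(H) = 1/(H + 8) = 1/(8 + H))
D(I, Y) = -1/4 + sqrt(I**2 + Y**2) (D(I, Y) = sqrt(I**2 + Y**2) - 1/4 = -1/4 + sqrt(I**2 + Y**2))
-4543 + D(8, o(-2)) = -4543 + (-1/4 + sqrt(8**2 + (1/(8 - 2))**2)) = -4543 + (-1/4 + sqrt(64 + (1/6)**2)) = -4543 + (-1/4 + sqrt(64 + 1/36)) = -4543 + (-1/4 + sqrt(2305/36)) = -4543 + (-1/4 + sqrt(2305)/6) = -18173/4 + sqrt(2305)/6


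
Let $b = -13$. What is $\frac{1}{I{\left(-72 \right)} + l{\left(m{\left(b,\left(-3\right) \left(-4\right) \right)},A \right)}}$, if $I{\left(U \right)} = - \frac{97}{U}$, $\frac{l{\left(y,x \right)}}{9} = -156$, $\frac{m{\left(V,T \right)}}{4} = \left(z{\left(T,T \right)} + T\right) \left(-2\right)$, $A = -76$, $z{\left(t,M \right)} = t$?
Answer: $- \frac{72}{100991} \approx -0.00071293$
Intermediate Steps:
$m{\left(V,T \right)} = - 16 T$ ($m{\left(V,T \right)} = 4 \left(T + T\right) \left(-2\right) = 4 \cdot 2 T \left(-2\right) = 4 \left(- 4 T\right) = - 16 T$)
$l{\left(y,x \right)} = -1404$ ($l{\left(y,x \right)} = 9 \left(-156\right) = -1404$)
$\frac{1}{I{\left(-72 \right)} + l{\left(m{\left(b,\left(-3\right) \left(-4\right) \right)},A \right)}} = \frac{1}{- \frac{97}{-72} - 1404} = \frac{1}{\left(-97\right) \left(- \frac{1}{72}\right) - 1404} = \frac{1}{\frac{97}{72} - 1404} = \frac{1}{- \frac{100991}{72}} = - \frac{72}{100991}$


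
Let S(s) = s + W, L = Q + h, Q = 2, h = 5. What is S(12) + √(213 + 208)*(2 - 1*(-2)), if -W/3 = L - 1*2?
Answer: -3 + 4*√421 ≈ 79.073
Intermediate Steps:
L = 7 (L = 2 + 5 = 7)
W = -15 (W = -3*(7 - 1*2) = -3*(7 - 2) = -3*5 = -15)
S(s) = -15 + s (S(s) = s - 15 = -15 + s)
S(12) + √(213 + 208)*(2 - 1*(-2)) = (-15 + 12) + √(213 + 208)*(2 - 1*(-2)) = -3 + √421*(2 + 2) = -3 + √421*4 = -3 + 4*√421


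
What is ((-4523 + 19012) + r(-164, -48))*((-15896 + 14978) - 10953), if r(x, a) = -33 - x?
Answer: -173554020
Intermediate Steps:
((-4523 + 19012) + r(-164, -48))*((-15896 + 14978) - 10953) = ((-4523 + 19012) + (-33 - 1*(-164)))*((-15896 + 14978) - 10953) = (14489 + (-33 + 164))*(-918 - 10953) = (14489 + 131)*(-11871) = 14620*(-11871) = -173554020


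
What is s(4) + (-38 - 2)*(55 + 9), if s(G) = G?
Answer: -2556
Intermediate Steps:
s(4) + (-38 - 2)*(55 + 9) = 4 + (-38 - 2)*(55 + 9) = 4 - 40*64 = 4 - 2560 = -2556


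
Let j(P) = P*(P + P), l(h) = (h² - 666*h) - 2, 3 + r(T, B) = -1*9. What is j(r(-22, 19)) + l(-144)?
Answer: 116926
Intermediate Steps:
r(T, B) = -12 (r(T, B) = -3 - 1*9 = -3 - 9 = -12)
l(h) = -2 + h² - 666*h
j(P) = 2*P² (j(P) = P*(2*P) = 2*P²)
j(r(-22, 19)) + l(-144) = 2*(-12)² + (-2 + (-144)² - 666*(-144)) = 2*144 + (-2 + 20736 + 95904) = 288 + 116638 = 116926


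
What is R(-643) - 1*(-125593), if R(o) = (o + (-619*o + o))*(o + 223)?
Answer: -166501427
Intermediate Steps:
R(o) = -617*o*(223 + o) (R(o) = (o - 618*o)*(223 + o) = (-617*o)*(223 + o) = -617*o*(223 + o))
R(-643) - 1*(-125593) = -617*(-643)*(223 - 643) - 1*(-125593) = -617*(-643)*(-420) + 125593 = -166627020 + 125593 = -166501427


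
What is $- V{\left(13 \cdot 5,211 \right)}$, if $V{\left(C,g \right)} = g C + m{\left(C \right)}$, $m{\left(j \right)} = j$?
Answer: $-13780$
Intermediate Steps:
$V{\left(C,g \right)} = C + C g$ ($V{\left(C,g \right)} = g C + C = C g + C = C + C g$)
$- V{\left(13 \cdot 5,211 \right)} = - 13 \cdot 5 \left(1 + 211\right) = - 65 \cdot 212 = \left(-1\right) 13780 = -13780$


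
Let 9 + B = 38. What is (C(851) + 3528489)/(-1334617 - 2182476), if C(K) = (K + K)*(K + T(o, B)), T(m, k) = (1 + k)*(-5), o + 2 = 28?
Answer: -4721591/3517093 ≈ -1.3425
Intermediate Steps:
o = 26 (o = -2 + 28 = 26)
B = 29 (B = -9 + 38 = 29)
T(m, k) = -5 - 5*k
C(K) = 2*K*(-150 + K) (C(K) = (K + K)*(K + (-5 - 5*29)) = (2*K)*(K + (-5 - 145)) = (2*K)*(K - 150) = (2*K)*(-150 + K) = 2*K*(-150 + K))
(C(851) + 3528489)/(-1334617 - 2182476) = (2*851*(-150 + 851) + 3528489)/(-1334617 - 2182476) = (2*851*701 + 3528489)/(-3517093) = (1193102 + 3528489)*(-1/3517093) = 4721591*(-1/3517093) = -4721591/3517093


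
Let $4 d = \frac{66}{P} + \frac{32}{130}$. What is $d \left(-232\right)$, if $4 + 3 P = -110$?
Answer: $\frac{106778}{1235} \approx 86.46$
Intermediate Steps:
$P = -38$ ($P = - \frac{4}{3} + \frac{1}{3} \left(-110\right) = - \frac{4}{3} - \frac{110}{3} = -38$)
$d = - \frac{1841}{4940}$ ($d = \frac{\frac{66}{-38} + \frac{32}{130}}{4} = \frac{66 \left(- \frac{1}{38}\right) + 32 \cdot \frac{1}{130}}{4} = \frac{- \frac{33}{19} + \frac{16}{65}}{4} = \frac{1}{4} \left(- \frac{1841}{1235}\right) = - \frac{1841}{4940} \approx -0.37267$)
$d \left(-232\right) = \left(- \frac{1841}{4940}\right) \left(-232\right) = \frac{106778}{1235}$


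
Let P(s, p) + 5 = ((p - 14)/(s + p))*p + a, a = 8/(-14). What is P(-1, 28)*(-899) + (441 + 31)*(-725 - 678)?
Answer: -126679033/189 ≈ -6.7026e+5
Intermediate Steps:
a = -4/7 (a = 8*(-1/14) = -4/7 ≈ -0.57143)
P(s, p) = -39/7 + p*(-14 + p)/(p + s) (P(s, p) = -5 + (((p - 14)/(s + p))*p - 4/7) = -5 + (((-14 + p)/(p + s))*p - 4/7) = -5 + (p*(-14 + p)/(p + s) - 4/7) = -5 + (-4/7 + p*(-14 + p)/(p + s)) = -39/7 + p*(-14 + p)/(p + s))
P(-1, 28)*(-899) + (441 + 31)*(-725 - 678) = ((28² - 137/7*28 - 39/7*(-1))/(28 - 1))*(-899) + (441 + 31)*(-725 - 678) = ((784 - 548 + 39/7)/27)*(-899) + 472*(-1403) = ((1/27)*(1691/7))*(-899) - 662216 = (1691/189)*(-899) - 662216 = -1520209/189 - 662216 = -126679033/189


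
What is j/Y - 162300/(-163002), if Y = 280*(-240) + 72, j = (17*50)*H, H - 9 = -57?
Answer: 121842750/75986099 ≈ 1.6035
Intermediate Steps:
H = -48 (H = 9 - 57 = -48)
j = -40800 (j = (17*50)*(-48) = 850*(-48) = -40800)
Y = -67128 (Y = -67200 + 72 = -67128)
j/Y - 162300/(-163002) = -40800/(-67128) - 162300/(-163002) = -40800*(-1/67128) - 162300*(-1/163002) = 1700/2797 + 27050/27167 = 121842750/75986099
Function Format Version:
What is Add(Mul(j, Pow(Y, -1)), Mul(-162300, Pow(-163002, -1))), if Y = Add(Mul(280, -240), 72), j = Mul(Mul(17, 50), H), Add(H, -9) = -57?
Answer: Rational(121842750, 75986099) ≈ 1.6035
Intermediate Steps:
H = -48 (H = Add(9, -57) = -48)
j = -40800 (j = Mul(Mul(17, 50), -48) = Mul(850, -48) = -40800)
Y = -67128 (Y = Add(-67200, 72) = -67128)
Add(Mul(j, Pow(Y, -1)), Mul(-162300, Pow(-163002, -1))) = Add(Mul(-40800, Pow(-67128, -1)), Mul(-162300, Pow(-163002, -1))) = Add(Mul(-40800, Rational(-1, 67128)), Mul(-162300, Rational(-1, 163002))) = Add(Rational(1700, 2797), Rational(27050, 27167)) = Rational(121842750, 75986099)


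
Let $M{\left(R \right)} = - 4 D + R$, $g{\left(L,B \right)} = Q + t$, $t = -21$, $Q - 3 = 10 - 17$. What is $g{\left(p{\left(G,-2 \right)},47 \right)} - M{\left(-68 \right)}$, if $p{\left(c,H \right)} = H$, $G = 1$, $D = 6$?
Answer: $67$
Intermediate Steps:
$Q = -4$ ($Q = 3 + \left(10 - 17\right) = 3 - 7 = -4$)
$g{\left(L,B \right)} = -25$ ($g{\left(L,B \right)} = -4 - 21 = -25$)
$M{\left(R \right)} = -24 + R$ ($M{\left(R \right)} = \left(-4\right) 6 + R = -24 + R$)
$g{\left(p{\left(G,-2 \right)},47 \right)} - M{\left(-68 \right)} = -25 - \left(-24 - 68\right) = -25 - -92 = -25 + 92 = 67$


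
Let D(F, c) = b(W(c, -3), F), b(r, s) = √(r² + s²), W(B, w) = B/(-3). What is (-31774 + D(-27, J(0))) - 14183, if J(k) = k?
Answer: -45930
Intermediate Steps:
W(B, w) = -B/3 (W(B, w) = B*(-⅓) = -B/3)
D(F, c) = √(F² + c²/9) (D(F, c) = √((-c/3)² + F²) = √(c²/9 + F²) = √(F² + c²/9))
(-31774 + D(-27, J(0))) - 14183 = (-31774 + √(0² + 9*(-27)²)/3) - 14183 = (-31774 + √(0 + 9*729)/3) - 14183 = (-31774 + √(0 + 6561)/3) - 14183 = (-31774 + √6561/3) - 14183 = (-31774 + (⅓)*81) - 14183 = (-31774 + 27) - 14183 = -31747 - 14183 = -45930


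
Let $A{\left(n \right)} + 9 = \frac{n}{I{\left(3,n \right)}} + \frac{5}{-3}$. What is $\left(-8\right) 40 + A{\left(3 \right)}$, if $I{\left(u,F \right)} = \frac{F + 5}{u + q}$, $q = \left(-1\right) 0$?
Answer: $- \frac{7909}{24} \approx -329.54$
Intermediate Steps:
$q = 0$
$I{\left(u,F \right)} = \frac{5 + F}{u}$ ($I{\left(u,F \right)} = \frac{F + 5}{u + 0} = \frac{5 + F}{u}$)
$A{\left(n \right)} = - \frac{32}{3} + \frac{n}{\frac{5}{3} + \frac{n}{3}}$ ($A{\left(n \right)} = -9 + \left(\frac{n}{\frac{1}{3} \left(5 + n\right)} + \frac{5}{-3}\right) = -9 + \left(\frac{n}{\frac{1}{3} \left(5 + n\right)} + 5 \left(- \frac{1}{3}\right)\right) = -9 + \left(\frac{n}{\frac{5}{3} + \frac{n}{3}} - \frac{5}{3}\right) = -9 + \left(- \frac{5}{3} + \frac{n}{\frac{5}{3} + \frac{n}{3}}\right) = - \frac{32}{3} + \frac{n}{\frac{5}{3} + \frac{n}{3}}$)
$\left(-8\right) 40 + A{\left(3 \right)} = \left(-8\right) 40 + \frac{-160 - 69}{3 \left(5 + 3\right)} = -320 + \frac{-160 - 69}{3 \cdot 8} = -320 + \frac{1}{3} \cdot \frac{1}{8} \left(-229\right) = -320 - \frac{229}{24} = - \frac{7909}{24}$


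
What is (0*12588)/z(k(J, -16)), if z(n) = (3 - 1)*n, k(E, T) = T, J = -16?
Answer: 0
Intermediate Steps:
z(n) = 2*n
(0*12588)/z(k(J, -16)) = (0*12588)/((2*(-16))) = 0/(-32) = 0*(-1/32) = 0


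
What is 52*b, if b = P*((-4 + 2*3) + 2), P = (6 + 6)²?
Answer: 29952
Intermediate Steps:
P = 144 (P = 12² = 144)
b = 576 (b = 144*((-4 + 2*3) + 2) = 144*((-4 + 6) + 2) = 144*(2 + 2) = 144*4 = 576)
52*b = 52*576 = 29952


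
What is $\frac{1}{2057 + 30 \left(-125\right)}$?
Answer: $- \frac{1}{1693} \approx -0.00059067$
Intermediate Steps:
$\frac{1}{2057 + 30 \left(-125\right)} = \frac{1}{2057 - 3750} = \frac{1}{-1693} = - \frac{1}{1693}$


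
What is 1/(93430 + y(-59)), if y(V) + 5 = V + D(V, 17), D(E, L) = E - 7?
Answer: 1/93300 ≈ 1.0718e-5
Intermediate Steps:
D(E, L) = -7 + E
y(V) = -12 + 2*V (y(V) = -5 + (V + (-7 + V)) = -5 + (-7 + 2*V) = -12 + 2*V)
1/(93430 + y(-59)) = 1/(93430 + (-12 + 2*(-59))) = 1/(93430 + (-12 - 118)) = 1/(93430 - 130) = 1/93300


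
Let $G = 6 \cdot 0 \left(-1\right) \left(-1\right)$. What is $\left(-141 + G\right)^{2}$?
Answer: $19881$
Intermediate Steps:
$G = 0$ ($G = 6 \cdot 0 \left(-1\right) = 0 \left(-1\right) = 0$)
$\left(-141 + G\right)^{2} = \left(-141 + 0\right)^{2} = \left(-141\right)^{2} = 19881$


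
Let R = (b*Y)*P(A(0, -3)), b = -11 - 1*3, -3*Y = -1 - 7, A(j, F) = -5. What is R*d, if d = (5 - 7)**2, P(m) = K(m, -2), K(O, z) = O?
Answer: 2240/3 ≈ 746.67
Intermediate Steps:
Y = 8/3 (Y = -(-1 - 7)/3 = -1/3*(-8) = 8/3 ≈ 2.6667)
P(m) = m
b = -14 (b = -11 - 3 = -14)
d = 4 (d = (-2)**2 = 4)
R = 560/3 (R = -14*8/3*(-5) = -112/3*(-5) = 560/3 ≈ 186.67)
R*d = (560/3)*4 = 2240/3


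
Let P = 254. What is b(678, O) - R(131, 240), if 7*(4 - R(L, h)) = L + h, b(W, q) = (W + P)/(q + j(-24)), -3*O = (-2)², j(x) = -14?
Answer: -271/23 ≈ -11.783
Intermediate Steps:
O = -4/3 (O = -⅓*(-2)² = -⅓*4 = -4/3 ≈ -1.3333)
b(W, q) = (254 + W)/(-14 + q) (b(W, q) = (W + 254)/(q - 14) = (254 + W)/(-14 + q))
R(L, h) = 4 - L/7 - h/7 (R(L, h) = 4 - (L + h)/7 = 4 + (-L/7 - h/7) = 4 - L/7 - h/7)
b(678, O) - R(131, 240) = (254 + 678)/(-14 - 4/3) - (4 - ⅐*131 - ⅐*240) = 932/(-46/3) - (4 - 131/7 - 240/7) = -3/46*932 - 1*(-49) = -1398/23 + 49 = -271/23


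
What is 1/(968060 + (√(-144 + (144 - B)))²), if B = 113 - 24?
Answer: 1/967971 ≈ 1.0331e-6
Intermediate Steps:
B = 89
1/(968060 + (√(-144 + (144 - B)))²) = 1/(968060 + (√(-144 + (144 - 1*89)))²) = 1/(968060 + (√(-144 + (144 - 89)))²) = 1/(968060 + (√(-144 + 55))²) = 1/(968060 + (√(-89))²) = 1/(968060 + (I*√89)²) = 1/(968060 - 89) = 1/967971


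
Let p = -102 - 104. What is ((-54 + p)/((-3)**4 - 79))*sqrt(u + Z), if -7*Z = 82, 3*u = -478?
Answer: -260*I*sqrt(18858)/21 ≈ -1700.2*I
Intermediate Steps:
u = -478/3 (u = (1/3)*(-478) = -478/3 ≈ -159.33)
Z = -82/7 (Z = -1/7*82 = -82/7 ≈ -11.714)
p = -206
((-54 + p)/((-3)**4 - 79))*sqrt(u + Z) = ((-54 - 206)/((-3)**4 - 79))*sqrt(-478/3 - 82/7) = (-260/(81 - 79))*sqrt(-3592/21) = (-260/2)*(2*I*sqrt(18858)/21) = (-260*1/2)*(2*I*sqrt(18858)/21) = -260*I*sqrt(18858)/21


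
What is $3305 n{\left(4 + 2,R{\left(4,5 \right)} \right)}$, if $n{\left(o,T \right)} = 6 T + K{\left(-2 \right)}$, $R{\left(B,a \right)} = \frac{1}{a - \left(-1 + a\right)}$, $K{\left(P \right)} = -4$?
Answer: $6610$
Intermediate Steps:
$R{\left(B,a \right)} = 1$ ($R{\left(B,a \right)} = 1^{-1} = 1$)
$n{\left(o,T \right)} = -4 + 6 T$ ($n{\left(o,T \right)} = 6 T - 4 = -4 + 6 T$)
$3305 n{\left(4 + 2,R{\left(4,5 \right)} \right)} = 3305 \left(-4 + 6 \cdot 1\right) = 3305 \left(-4 + 6\right) = 3305 \cdot 2 = 6610$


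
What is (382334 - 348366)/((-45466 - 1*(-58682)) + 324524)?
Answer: 8492/84435 ≈ 0.10057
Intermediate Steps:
(382334 - 348366)/((-45466 - 1*(-58682)) + 324524) = 33968/((-45466 + 58682) + 324524) = 33968/(13216 + 324524) = 33968/337740 = 33968*(1/337740) = 8492/84435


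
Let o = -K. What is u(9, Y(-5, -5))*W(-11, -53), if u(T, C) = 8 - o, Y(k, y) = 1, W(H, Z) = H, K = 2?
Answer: -110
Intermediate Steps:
o = -2 (o = -1*2 = -2)
u(T, C) = 10 (u(T, C) = 8 - 1*(-2) = 8 + 2 = 10)
u(9, Y(-5, -5))*W(-11, -53) = 10*(-11) = -110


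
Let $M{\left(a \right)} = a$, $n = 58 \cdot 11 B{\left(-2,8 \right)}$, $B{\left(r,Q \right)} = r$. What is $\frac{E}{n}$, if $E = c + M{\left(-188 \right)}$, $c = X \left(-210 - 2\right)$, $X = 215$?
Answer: $\frac{11442}{319} \approx 35.868$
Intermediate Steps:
$n = -1276$ ($n = 58 \cdot 11 \left(-2\right) = 638 \left(-2\right) = -1276$)
$c = -45580$ ($c = 215 \left(-210 - 2\right) = 215 \left(-212\right) = -45580$)
$E = -45768$ ($E = -45580 - 188 = -45768$)
$\frac{E}{n} = - \frac{45768}{-1276} = \left(-45768\right) \left(- \frac{1}{1276}\right) = \frac{11442}{319}$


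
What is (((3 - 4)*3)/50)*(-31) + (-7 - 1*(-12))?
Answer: 343/50 ≈ 6.8600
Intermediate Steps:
(((3 - 4)*3)/50)*(-31) + (-7 - 1*(-12)) = (-1*3*(1/50))*(-31) + (-7 + 12) = -3*1/50*(-31) + 5 = -3/50*(-31) + 5 = 93/50 + 5 = 343/50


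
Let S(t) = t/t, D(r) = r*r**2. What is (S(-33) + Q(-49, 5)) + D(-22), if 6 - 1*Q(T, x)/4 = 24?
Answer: -10719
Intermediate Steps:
D(r) = r**3
S(t) = 1
Q(T, x) = -72 (Q(T, x) = 24 - 4*24 = 24 - 96 = -72)
(S(-33) + Q(-49, 5)) + D(-22) = (1 - 72) + (-22)**3 = -71 - 10648 = -10719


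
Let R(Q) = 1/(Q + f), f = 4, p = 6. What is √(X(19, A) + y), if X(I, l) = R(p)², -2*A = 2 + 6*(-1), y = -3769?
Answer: I*√376899/10 ≈ 61.392*I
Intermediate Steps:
A = 2 (A = -(2 + 6*(-1))/2 = -(2 - 6)/2 = -½*(-4) = 2)
R(Q) = 1/(4 + Q) (R(Q) = 1/(Q + 4) = 1/(4 + Q))
X(I, l) = 1/100 (X(I, l) = (1/(4 + 6))² = (1/10)² = (⅒)² = 1/100)
√(X(19, A) + y) = √(1/100 - 3769) = √(-376899/100) = I*√376899/10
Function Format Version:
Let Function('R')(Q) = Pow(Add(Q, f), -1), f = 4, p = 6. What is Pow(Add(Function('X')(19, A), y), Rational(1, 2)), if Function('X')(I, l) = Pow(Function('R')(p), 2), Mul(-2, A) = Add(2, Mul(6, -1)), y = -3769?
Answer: Mul(Rational(1, 10), I, Pow(376899, Rational(1, 2))) ≈ Mul(61.392, I)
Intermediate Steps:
A = 2 (A = Mul(Rational(-1, 2), Add(2, Mul(6, -1))) = Mul(Rational(-1, 2), Add(2, -6)) = Mul(Rational(-1, 2), -4) = 2)
Function('R')(Q) = Pow(Add(4, Q), -1) (Function('R')(Q) = Pow(Add(Q, 4), -1) = Pow(Add(4, Q), -1))
Function('X')(I, l) = Rational(1, 100) (Function('X')(I, l) = Pow(Pow(Add(4, 6), -1), 2) = Pow(Pow(10, -1), 2) = Pow(Rational(1, 10), 2) = Rational(1, 100))
Pow(Add(Function('X')(19, A), y), Rational(1, 2)) = Pow(Add(Rational(1, 100), -3769), Rational(1, 2)) = Pow(Rational(-376899, 100), Rational(1, 2)) = Mul(Rational(1, 10), I, Pow(376899, Rational(1, 2)))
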